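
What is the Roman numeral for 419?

Convert 419 to Roman numerals:
  419 contains 1×400 (CD)
  19 contains 1×10 (X)
  9 contains 1×9 (IX)

CDXIX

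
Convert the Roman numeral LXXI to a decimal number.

LXXI: L=50, X=10, X=10, I=1
50 + 10 + 10 + 1 = 71

71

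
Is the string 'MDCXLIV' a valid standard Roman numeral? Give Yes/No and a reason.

'MDCXLIV': Check the rules: uses only the symbols I, V, X, L, C, D, M; no symbol is repeated more than three times in a row; V, L and D each appear at most once; the only places a smaller symbol precedes a larger one are the allowed subtractive pairs XL, IV, the symbol right after such a pair (if any) is smaller than the pair's first symbol, and otherwise the values never increase from left to right. Value: M (1000) + D (500) + C (100) + XL (40) + IV (4) = 1644. So it is a valid standard Roman numeral.

Yes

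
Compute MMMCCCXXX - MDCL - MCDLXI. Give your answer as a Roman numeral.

MMMCCCXXX = 3330, MDCL = 1650, MCDLXI = 1461
3330 - 1650 = 1680
1680 - 1461 = 219

CCXIX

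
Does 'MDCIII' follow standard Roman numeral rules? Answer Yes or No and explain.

'MDCIII': Check the rules: uses only the symbols I, V, X, L, C, D, M; no symbol is repeated more than three times in a row; V, L and D each appear at most once; no smaller symbol precedes a larger one (values never increase from left to right). Value: M (1000) + D (500) + C (100) + I (1) + I (1) + I (1) = 1603. So it is a valid standard Roman numeral.

Yes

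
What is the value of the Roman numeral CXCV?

CXCV: C=100, XC=90, V=5
100 + 90 + 5 = 195

195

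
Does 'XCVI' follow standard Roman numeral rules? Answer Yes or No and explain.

'XCVI': Check the rules: uses only the symbols I, V, X, L, C, D, M; no symbol is repeated more than three times in a row; V, L and D each appear at most once; the only place a smaller symbol precedes a larger one is the allowed subtractive pair XC, the symbol right after such a pair (if any) is smaller than the pair's first symbol, and otherwise the values never increase from left to right. Value: XC (90) + V (5) + I (1) = 96. So it is a valid standard Roman numeral.

Yes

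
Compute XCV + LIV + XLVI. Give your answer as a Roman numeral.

XCV = 95, LIV = 54, XLVI = 46
95 + 54 = 149
149 + 46 = 195

CXCV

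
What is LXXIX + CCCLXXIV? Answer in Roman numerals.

LXXIX = 79
CCCLXXIV = 374
79 + 374 = 453

CDLIII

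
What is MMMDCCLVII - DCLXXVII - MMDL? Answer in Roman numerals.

MMMDCCLVII = 3757, DCLXXVII = 677, MMDL = 2550
3757 - 677 = 3080
3080 - 2550 = 530

DXXX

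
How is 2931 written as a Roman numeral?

Convert 2931 to Roman numerals:
  2931 contains 2×1000 (MM)
  931 contains 1×900 (CM)
  31 contains 3×10 (XXX)
  1 contains 1×1 (I)

MMCMXXXI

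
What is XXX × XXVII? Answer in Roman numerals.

XXX = 30
XXVII = 27
30 × 27 = 810

DCCCX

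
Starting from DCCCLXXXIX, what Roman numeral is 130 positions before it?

DCCCLXXXIX = 889
889 - 130 = 759

DCCLIX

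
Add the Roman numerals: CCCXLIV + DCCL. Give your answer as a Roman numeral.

CCCXLIV = 344
DCCL = 750
344 + 750 = 1094

MXCIV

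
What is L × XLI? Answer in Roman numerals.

L = 50
XLI = 41
50 × 41 = 2050

MML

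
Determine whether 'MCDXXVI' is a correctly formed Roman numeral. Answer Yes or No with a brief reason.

'MCDXXVI': Check the rules: uses only the symbols I, V, X, L, C, D, M; no symbol is repeated more than three times in a row; V, L and D each appear at most once; the only place a smaller symbol precedes a larger one is the allowed subtractive pair CD, the symbol right after such a pair (if any) is smaller than the pair's first symbol, and otherwise the values never increase from left to right. Value: M (1000) + CD (400) + X (10) + X (10) + V (5) + I (1) = 1426. So it is a valid standard Roman numeral.

Yes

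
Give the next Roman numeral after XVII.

XVII = 17; next is 18

XVIII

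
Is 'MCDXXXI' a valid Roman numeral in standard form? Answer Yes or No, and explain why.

'MCDXXXI': Check the rules: uses only the symbols I, V, X, L, C, D, M; no symbol is repeated more than three times in a row; V, L and D each appear at most once; the only place a smaller symbol precedes a larger one is the allowed subtractive pair CD, the symbol right after such a pair (if any) is smaller than the pair's first symbol, and otherwise the values never increase from left to right. Value: M (1000) + CD (400) + X (10) + X (10) + X (10) + I (1) = 1431. So it is a valid standard Roman numeral.

Yes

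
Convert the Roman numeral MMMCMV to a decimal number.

MMMCMV: M=1000, M=1000, M=1000, CM=900, V=5
1000 + 1000 + 1000 + 900 + 5 = 3905

3905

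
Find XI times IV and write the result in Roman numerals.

XI = 11
IV = 4
11 × 4 = 44

XLIV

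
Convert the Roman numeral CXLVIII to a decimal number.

CXLVIII: C=100, XL=40, V=5, I=1, I=1, I=1
100 + 40 + 5 + 1 + 1 + 1 = 148

148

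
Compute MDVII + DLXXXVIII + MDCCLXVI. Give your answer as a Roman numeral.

MDVII = 1507, DLXXXVIII = 588, MDCCLXVI = 1766
1507 + 588 = 2095
2095 + 1766 = 3861

MMMDCCCLXI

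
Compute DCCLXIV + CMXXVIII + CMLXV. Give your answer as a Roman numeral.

DCCLXIV = 764, CMXXVIII = 928, CMLXV = 965
764 + 928 = 1692
1692 + 965 = 2657

MMDCLVII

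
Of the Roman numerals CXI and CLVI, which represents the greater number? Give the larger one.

CXI = 111
CLVI = 156
156 is larger

CLVI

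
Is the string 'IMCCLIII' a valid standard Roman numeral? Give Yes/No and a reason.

'IMCCLIII': Invalid subtractive combination: IM

No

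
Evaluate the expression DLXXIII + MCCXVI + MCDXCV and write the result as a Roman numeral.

DLXXIII = 573, MCCXVI = 1216, MCDXCV = 1495
573 + 1216 = 1789
1789 + 1495 = 3284

MMMCCLXXXIV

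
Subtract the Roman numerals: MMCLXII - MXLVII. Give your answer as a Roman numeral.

MMCLXII = 2162
MXLVII = 1047
2162 - 1047 = 1115

MCXV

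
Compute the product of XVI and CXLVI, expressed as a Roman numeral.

XVI = 16
CXLVI = 146
16 × 146 = 2336

MMCCCXXXVI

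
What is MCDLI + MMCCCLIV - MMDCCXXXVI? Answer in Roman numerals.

MCDLI = 1451, MMCCCLIV = 2354, MMDCCXXXVI = 2736
1451 + 2354 = 3805
3805 - 2736 = 1069

MLXIX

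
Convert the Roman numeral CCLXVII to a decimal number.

CCLXVII: C=100, C=100, L=50, X=10, V=5, I=1, I=1
100 + 100 + 50 + 10 + 5 + 1 + 1 = 267

267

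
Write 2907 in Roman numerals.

Convert 2907 to Roman numerals:
  2907 contains 2×1000 (MM)
  907 contains 1×900 (CM)
  7 contains 1×5 (V)
  2 contains 2×1 (II)

MMCMVII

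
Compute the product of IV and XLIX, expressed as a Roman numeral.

IV = 4
XLIX = 49
4 × 49 = 196

CXCVI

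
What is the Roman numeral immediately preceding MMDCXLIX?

MMDCXLIX = 2649; previous is 2648

MMDCXLVIII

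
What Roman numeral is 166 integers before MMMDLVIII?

MMMDLVIII = 3558
3558 - 166 = 3392

MMMCCCXCII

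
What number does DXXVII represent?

DXXVII: D=500, X=10, X=10, V=5, I=1, I=1
500 + 10 + 10 + 5 + 1 + 1 = 527

527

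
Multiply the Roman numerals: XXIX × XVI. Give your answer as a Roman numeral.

XXIX = 29
XVI = 16
29 × 16 = 464

CDLXIV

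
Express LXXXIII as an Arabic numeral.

LXXXIII: L=50, X=10, X=10, X=10, I=1, I=1, I=1
50 + 10 + 10 + 10 + 1 + 1 + 1 = 83

83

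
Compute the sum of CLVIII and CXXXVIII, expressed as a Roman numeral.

CLVIII = 158
CXXXVIII = 138
158 + 138 = 296

CCXCVI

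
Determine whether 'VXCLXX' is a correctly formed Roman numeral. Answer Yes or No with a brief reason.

'VXCLXX': Invalid subtractive combination: VX

No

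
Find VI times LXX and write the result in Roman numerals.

VI = 6
LXX = 70
6 × 70 = 420

CDXX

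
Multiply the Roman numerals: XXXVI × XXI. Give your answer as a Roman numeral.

XXXVI = 36
XXI = 21
36 × 21 = 756

DCCLVI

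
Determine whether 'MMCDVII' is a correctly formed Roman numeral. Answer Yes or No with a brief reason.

'MMCDVII': Check the rules: uses only the symbols I, V, X, L, C, D, M; no symbol is repeated more than three times in a row; V, L and D each appear at most once; the only place a smaller symbol precedes a larger one is the allowed subtractive pair CD, the symbol right after such a pair (if any) is smaller than the pair's first symbol, and otherwise the values never increase from left to right. Value: M (1000) + M (1000) + CD (400) + V (5) + I (1) + I (1) = 2407. So it is a valid standard Roman numeral.

Yes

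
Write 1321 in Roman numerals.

Convert 1321 to Roman numerals:
  1321 contains 1×1000 (M)
  321 contains 3×100 (CCC)
  21 contains 2×10 (XX)
  1 contains 1×1 (I)

MCCCXXI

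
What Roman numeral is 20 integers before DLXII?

DLXII = 562
562 - 20 = 542

DXLII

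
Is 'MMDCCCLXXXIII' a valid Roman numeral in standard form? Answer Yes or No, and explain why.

'MMDCCCLXXXIII': Check the rules: uses only the symbols I, V, X, L, C, D, M; no symbol is repeated more than three times in a row; V, L and D each appear at most once; no smaller symbol precedes a larger one (values never increase from left to right). Value: M (1000) + M (1000) + D (500) + C (100) + C (100) + C (100) + L (50) + X (10) + X (10) + X (10) + I (1) + I (1) + I (1) = 2883. So it is a valid standard Roman numeral.

Yes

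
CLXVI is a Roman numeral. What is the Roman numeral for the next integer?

CLXVI = 166, so the next integer is 166 + 1 = 167

CLXVII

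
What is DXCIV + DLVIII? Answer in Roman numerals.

DXCIV = 594
DLVIII = 558
594 + 558 = 1152

MCLII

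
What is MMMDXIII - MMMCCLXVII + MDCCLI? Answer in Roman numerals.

MMMDXIII = 3513, MMMCCLXVII = 3267, MDCCLI = 1751
3513 - 3267 = 246
246 + 1751 = 1997

MCMXCVII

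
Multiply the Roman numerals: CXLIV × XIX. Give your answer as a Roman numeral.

CXLIV = 144
XIX = 19
144 × 19 = 2736

MMDCCXXXVI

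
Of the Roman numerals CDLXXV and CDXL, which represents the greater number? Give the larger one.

CDLXXV = 475
CDXL = 440
475 is larger

CDLXXV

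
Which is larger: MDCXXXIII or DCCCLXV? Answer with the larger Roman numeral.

MDCXXXIII = 1633
DCCCLXV = 865
1633 is larger

MDCXXXIII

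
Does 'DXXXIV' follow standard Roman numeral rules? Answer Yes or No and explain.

'DXXXIV': Check the rules: uses only the symbols I, V, X, L, C, D, M; no symbol is repeated more than three times in a row; V, L and D each appear at most once; the only place a smaller symbol precedes a larger one is the allowed subtractive pair IV, the symbol right after such a pair (if any) is smaller than the pair's first symbol, and otherwise the values never increase from left to right. Value: D (500) + X (10) + X (10) + X (10) + IV (4) = 534. So it is a valid standard Roman numeral.

Yes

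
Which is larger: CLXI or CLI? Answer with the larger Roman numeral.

CLXI = 161
CLI = 151
161 is larger

CLXI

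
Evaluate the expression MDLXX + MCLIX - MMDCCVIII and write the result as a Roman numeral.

MDLXX = 1570, MCLIX = 1159, MMDCCVIII = 2708
1570 + 1159 = 2729
2729 - 2708 = 21

XXI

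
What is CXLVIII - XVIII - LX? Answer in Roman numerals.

CXLVIII = 148, XVIII = 18, LX = 60
148 - 18 = 130
130 - 60 = 70

LXX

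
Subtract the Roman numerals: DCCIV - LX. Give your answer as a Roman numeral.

DCCIV = 704
LX = 60
704 - 60 = 644

DCXLIV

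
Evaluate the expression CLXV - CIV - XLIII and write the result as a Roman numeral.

CLXV = 165, CIV = 104, XLIII = 43
165 - 104 = 61
61 - 43 = 18

XVIII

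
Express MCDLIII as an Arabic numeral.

MCDLIII: M=1000, CD=400, L=50, I=1, I=1, I=1
1000 + 400 + 50 + 1 + 1 + 1 = 1453

1453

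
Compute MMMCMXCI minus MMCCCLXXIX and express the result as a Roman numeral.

MMMCMXCI = 3991
MMCCCLXXIX = 2379
3991 - 2379 = 1612

MDCXII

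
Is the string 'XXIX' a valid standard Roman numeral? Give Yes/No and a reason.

'XXIX': Check the rules: uses only the symbols I, V, X, L, C, D, M; no symbol is repeated more than three times in a row; V, L and D each appear at most once; the only place a smaller symbol precedes a larger one is the allowed subtractive pair IX, the symbol right after such a pair (if any) is smaller than the pair's first symbol, and otherwise the values never increase from left to right. Value: X (10) + X (10) + IX (9) = 29. So it is a valid standard Roman numeral.

Yes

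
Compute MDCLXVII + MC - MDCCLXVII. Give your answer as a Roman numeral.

MDCLXVII = 1667, MC = 1100, MDCCLXVII = 1767
1667 + 1100 = 2767
2767 - 1767 = 1000

M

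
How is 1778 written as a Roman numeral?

Convert 1778 to Roman numerals:
  1778 contains 1×1000 (M)
  778 contains 1×500 (D)
  278 contains 2×100 (CC)
  78 contains 1×50 (L)
  28 contains 2×10 (XX)
  8 contains 1×5 (V)
  3 contains 3×1 (III)

MDCCLXXVIII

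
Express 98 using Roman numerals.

Convert 98 to Roman numerals:
  98 contains 1×90 (XC)
  8 contains 1×5 (V)
  3 contains 3×1 (III)

XCVIII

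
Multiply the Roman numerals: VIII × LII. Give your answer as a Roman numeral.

VIII = 8
LII = 52
8 × 52 = 416

CDXVI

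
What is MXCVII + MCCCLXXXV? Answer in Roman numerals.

MXCVII = 1097
MCCCLXXXV = 1385
1097 + 1385 = 2482

MMCDLXXXII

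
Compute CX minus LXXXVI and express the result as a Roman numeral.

CX = 110
LXXXVI = 86
110 - 86 = 24

XXIV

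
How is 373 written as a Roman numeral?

Convert 373 to Roman numerals:
  373 contains 3×100 (CCC)
  73 contains 1×50 (L)
  23 contains 2×10 (XX)
  3 contains 3×1 (III)

CCCLXXIII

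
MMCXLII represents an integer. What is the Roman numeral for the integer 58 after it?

MMCXLII = 2142
2142 + 58 = 2200

MMCC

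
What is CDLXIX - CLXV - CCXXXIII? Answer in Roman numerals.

CDLXIX = 469, CLXV = 165, CCXXXIII = 233
469 - 165 = 304
304 - 233 = 71

LXXI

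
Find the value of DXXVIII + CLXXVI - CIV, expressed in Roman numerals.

DXXVIII = 528, CLXXVI = 176, CIV = 104
528 + 176 = 704
704 - 104 = 600

DC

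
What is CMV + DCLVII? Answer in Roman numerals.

CMV = 905
DCLVII = 657
905 + 657 = 1562

MDLXII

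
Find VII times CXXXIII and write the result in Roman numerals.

VII = 7
CXXXIII = 133
7 × 133 = 931

CMXXXI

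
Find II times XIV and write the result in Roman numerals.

II = 2
XIV = 14
2 × 14 = 28

XXVIII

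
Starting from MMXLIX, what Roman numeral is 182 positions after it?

MMXLIX = 2049
2049 + 182 = 2231

MMCCXXXI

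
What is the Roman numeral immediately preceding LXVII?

LXVII = 67; previous is 66

LXVI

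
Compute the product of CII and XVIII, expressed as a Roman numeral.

CII = 102
XVIII = 18
102 × 18 = 1836

MDCCCXXXVI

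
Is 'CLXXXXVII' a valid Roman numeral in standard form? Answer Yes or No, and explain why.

'CLXXXXVII': More than 3 consecutive X's

No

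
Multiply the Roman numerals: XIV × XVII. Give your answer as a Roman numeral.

XIV = 14
XVII = 17
14 × 17 = 238

CCXXXVIII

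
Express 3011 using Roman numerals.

Convert 3011 to Roman numerals:
  3011 contains 3×1000 (MMM)
  11 contains 1×10 (X)
  1 contains 1×1 (I)

MMMXI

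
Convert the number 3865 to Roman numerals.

Convert 3865 to Roman numerals:
  3865 contains 3×1000 (MMM)
  865 contains 1×500 (D)
  365 contains 3×100 (CCC)
  65 contains 1×50 (L)
  15 contains 1×10 (X)
  5 contains 1×5 (V)

MMMDCCCLXV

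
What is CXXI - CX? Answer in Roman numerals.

CXXI = 121
CX = 110
121 - 110 = 11

XI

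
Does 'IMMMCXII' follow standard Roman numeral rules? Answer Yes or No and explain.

'IMMMCXII': Invalid subtractive combination: IM

No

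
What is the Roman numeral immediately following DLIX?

DLIX = 559; next is 560

DLX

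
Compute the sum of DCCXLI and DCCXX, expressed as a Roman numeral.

DCCXLI = 741
DCCXX = 720
741 + 720 = 1461

MCDLXI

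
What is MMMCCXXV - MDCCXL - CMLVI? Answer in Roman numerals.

MMMCCXXV = 3225, MDCCXL = 1740, CMLVI = 956
3225 - 1740 = 1485
1485 - 956 = 529

DXXIX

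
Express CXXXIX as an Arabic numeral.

CXXXIX: C=100, X=10, X=10, X=10, IX=9
100 + 10 + 10 + 10 + 9 = 139

139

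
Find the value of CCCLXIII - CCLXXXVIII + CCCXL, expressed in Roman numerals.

CCCLXIII = 363, CCLXXXVIII = 288, CCCXL = 340
363 - 288 = 75
75 + 340 = 415

CDXV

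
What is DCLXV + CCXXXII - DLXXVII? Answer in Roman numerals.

DCLXV = 665, CCXXXII = 232, DLXXVII = 577
665 + 232 = 897
897 - 577 = 320

CCCXX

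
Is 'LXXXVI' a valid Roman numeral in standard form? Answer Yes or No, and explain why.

'LXXXVI': Check the rules: uses only the symbols I, V, X, L, C, D, M; no symbol is repeated more than three times in a row; V, L and D each appear at most once; no smaller symbol precedes a larger one (values never increase from left to right). Value: L (50) + X (10) + X (10) + X (10) + V (5) + I (1) = 86. So it is a valid standard Roman numeral.

Yes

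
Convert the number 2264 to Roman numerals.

Convert 2264 to Roman numerals:
  2264 contains 2×1000 (MM)
  264 contains 2×100 (CC)
  64 contains 1×50 (L)
  14 contains 1×10 (X)
  4 contains 1×4 (IV)

MMCCLXIV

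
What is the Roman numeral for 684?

Convert 684 to Roman numerals:
  684 contains 1×500 (D)
  184 contains 1×100 (C)
  84 contains 1×50 (L)
  34 contains 3×10 (XXX)
  4 contains 1×4 (IV)

DCLXXXIV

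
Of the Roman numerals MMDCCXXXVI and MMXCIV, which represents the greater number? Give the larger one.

MMDCCXXXVI = 2736
MMXCIV = 2094
2736 is larger

MMDCCXXXVI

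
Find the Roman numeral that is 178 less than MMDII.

MMDII = 2502
2502 - 178 = 2324

MMCCCXXIV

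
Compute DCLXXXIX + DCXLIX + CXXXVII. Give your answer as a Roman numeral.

DCLXXXIX = 689, DCXLIX = 649, CXXXVII = 137
689 + 649 = 1338
1338 + 137 = 1475

MCDLXXV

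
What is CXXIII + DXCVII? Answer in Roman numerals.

CXXIII = 123
DXCVII = 597
123 + 597 = 720

DCCXX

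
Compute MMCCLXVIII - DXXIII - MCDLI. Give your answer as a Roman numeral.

MMCCLXVIII = 2268, DXXIII = 523, MCDLI = 1451
2268 - 523 = 1745
1745 - 1451 = 294

CCXCIV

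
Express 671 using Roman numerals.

Convert 671 to Roman numerals:
  671 contains 1×500 (D)
  171 contains 1×100 (C)
  71 contains 1×50 (L)
  21 contains 2×10 (XX)
  1 contains 1×1 (I)

DCLXXI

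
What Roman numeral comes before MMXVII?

MMXVII = 2017, so the previous integer is 2017 - 1 = 2016

MMXVI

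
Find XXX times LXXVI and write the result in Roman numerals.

XXX = 30
LXXVI = 76
30 × 76 = 2280

MMCCLXXX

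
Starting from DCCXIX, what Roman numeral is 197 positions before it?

DCCXIX = 719
719 - 197 = 522

DXXII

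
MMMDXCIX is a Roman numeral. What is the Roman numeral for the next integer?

MMMDXCIX = 3599, so the next integer is 3599 + 1 = 3600

MMMDC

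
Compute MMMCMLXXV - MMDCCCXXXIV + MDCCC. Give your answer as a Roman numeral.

MMMCMLXXV = 3975, MMDCCCXXXIV = 2834, MDCCC = 1800
3975 - 2834 = 1141
1141 + 1800 = 2941

MMCMXLI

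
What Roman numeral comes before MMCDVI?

MMCDVI = 2406; previous is 2405

MMCDV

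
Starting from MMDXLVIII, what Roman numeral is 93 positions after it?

MMDXLVIII = 2548
2548 + 93 = 2641

MMDCXLI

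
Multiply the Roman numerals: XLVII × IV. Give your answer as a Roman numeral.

XLVII = 47
IV = 4
47 × 4 = 188

CLXXXVIII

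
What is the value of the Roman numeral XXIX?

XXIX: X=10, X=10, IX=9
10 + 10 + 9 = 29

29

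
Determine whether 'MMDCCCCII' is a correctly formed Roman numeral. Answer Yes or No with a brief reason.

'MMDCCCCII': More than 3 consecutive C's

No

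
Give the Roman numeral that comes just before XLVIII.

XLVIII = 48; previous is 47

XLVII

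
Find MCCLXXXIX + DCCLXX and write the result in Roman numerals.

MCCLXXXIX = 1289
DCCLXX = 770
1289 + 770 = 2059

MMLIX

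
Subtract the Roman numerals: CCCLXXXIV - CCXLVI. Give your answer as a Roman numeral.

CCCLXXXIV = 384
CCXLVI = 246
384 - 246 = 138

CXXXVIII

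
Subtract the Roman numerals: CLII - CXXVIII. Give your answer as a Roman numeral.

CLII = 152
CXXVIII = 128
152 - 128 = 24

XXIV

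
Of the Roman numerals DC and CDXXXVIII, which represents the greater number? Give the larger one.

DC = 600
CDXXXVIII = 438
600 is larger

DC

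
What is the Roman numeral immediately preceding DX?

DX = 510; previous is 509

DIX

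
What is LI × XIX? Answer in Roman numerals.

LI = 51
XIX = 19
51 × 19 = 969

CMLXIX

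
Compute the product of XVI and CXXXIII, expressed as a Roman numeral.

XVI = 16
CXXXIII = 133
16 × 133 = 2128

MMCXXVIII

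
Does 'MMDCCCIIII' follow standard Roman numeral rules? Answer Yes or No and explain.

'MMDCCCIIII': More than 3 consecutive I's

No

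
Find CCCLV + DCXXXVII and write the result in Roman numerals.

CCCLV = 355
DCXXXVII = 637
355 + 637 = 992

CMXCII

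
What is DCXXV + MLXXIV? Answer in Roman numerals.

DCXXV = 625
MLXXIV = 1074
625 + 1074 = 1699

MDCXCIX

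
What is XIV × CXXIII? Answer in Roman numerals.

XIV = 14
CXXIII = 123
14 × 123 = 1722

MDCCXXII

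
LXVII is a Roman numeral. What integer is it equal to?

LXVII: L=50, X=10, V=5, I=1, I=1
50 + 10 + 5 + 1 + 1 = 67

67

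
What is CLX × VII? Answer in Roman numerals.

CLX = 160
VII = 7
160 × 7 = 1120

MCXX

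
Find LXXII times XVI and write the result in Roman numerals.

LXXII = 72
XVI = 16
72 × 16 = 1152

MCLII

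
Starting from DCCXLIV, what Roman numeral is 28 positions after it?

DCCXLIV = 744
744 + 28 = 772

DCCLXXII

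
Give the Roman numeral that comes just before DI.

DI = 501; previous is 500

D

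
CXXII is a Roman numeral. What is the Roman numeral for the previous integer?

CXXII = 122, so the previous integer is 122 - 1 = 121

CXXI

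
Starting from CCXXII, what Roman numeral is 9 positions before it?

CCXXII = 222
222 - 9 = 213

CCXIII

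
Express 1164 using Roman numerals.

Convert 1164 to Roman numerals:
  1164 contains 1×1000 (M)
  164 contains 1×100 (C)
  64 contains 1×50 (L)
  14 contains 1×10 (X)
  4 contains 1×4 (IV)

MCLXIV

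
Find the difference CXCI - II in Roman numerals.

CXCI = 191
II = 2
191 - 2 = 189

CLXXXIX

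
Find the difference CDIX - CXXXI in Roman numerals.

CDIX = 409
CXXXI = 131
409 - 131 = 278

CCLXXVIII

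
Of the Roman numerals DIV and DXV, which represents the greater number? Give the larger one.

DIV = 504
DXV = 515
515 is larger

DXV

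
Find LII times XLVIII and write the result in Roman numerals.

LII = 52
XLVIII = 48
52 × 48 = 2496

MMCDXCVI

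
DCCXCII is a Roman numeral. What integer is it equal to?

DCCXCII: D=500, C=100, C=100, XC=90, I=1, I=1
500 + 100 + 100 + 90 + 1 + 1 = 792

792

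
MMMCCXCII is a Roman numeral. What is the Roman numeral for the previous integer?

MMMCCXCII = 3292; previous is 3291

MMMCCXCI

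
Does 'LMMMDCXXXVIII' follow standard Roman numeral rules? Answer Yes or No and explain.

'LMMMDCXXXVIII': Invalid subtractive combination: LM

No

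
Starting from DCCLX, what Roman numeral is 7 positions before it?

DCCLX = 760
760 - 7 = 753

DCCLIII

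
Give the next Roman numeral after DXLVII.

DXLVII = 547, so the next integer is 547 + 1 = 548

DXLVIII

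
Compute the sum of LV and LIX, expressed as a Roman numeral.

LV = 55
LIX = 59
55 + 59 = 114

CXIV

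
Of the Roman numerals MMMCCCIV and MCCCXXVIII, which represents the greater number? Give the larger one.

MMMCCCIV = 3304
MCCCXXVIII = 1328
3304 is larger

MMMCCCIV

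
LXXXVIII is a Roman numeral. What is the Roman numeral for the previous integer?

LXXXVIII = 88; previous is 87

LXXXVII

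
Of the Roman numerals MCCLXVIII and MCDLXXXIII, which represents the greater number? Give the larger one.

MCCLXVIII = 1268
MCDLXXXIII = 1483
1483 is larger

MCDLXXXIII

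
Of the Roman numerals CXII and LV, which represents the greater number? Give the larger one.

CXII = 112
LV = 55
112 is larger

CXII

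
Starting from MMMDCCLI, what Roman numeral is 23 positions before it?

MMMDCCLI = 3751
3751 - 23 = 3728

MMMDCCXXVIII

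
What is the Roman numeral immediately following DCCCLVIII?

DCCCLVIII = 858, so the next integer is 858 + 1 = 859

DCCCLIX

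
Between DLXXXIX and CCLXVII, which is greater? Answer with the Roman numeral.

DLXXXIX = 589
CCLXVII = 267
589 is larger

DLXXXIX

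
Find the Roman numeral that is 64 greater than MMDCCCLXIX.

MMDCCCLXIX = 2869
2869 + 64 = 2933

MMCMXXXIII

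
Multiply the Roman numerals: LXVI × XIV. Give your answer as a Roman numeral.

LXVI = 66
XIV = 14
66 × 14 = 924

CMXXIV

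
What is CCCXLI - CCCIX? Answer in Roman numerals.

CCCXLI = 341
CCCIX = 309
341 - 309 = 32

XXXII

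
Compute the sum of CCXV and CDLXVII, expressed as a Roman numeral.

CCXV = 215
CDLXVII = 467
215 + 467 = 682

DCLXXXII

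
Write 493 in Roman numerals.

Convert 493 to Roman numerals:
  493 contains 1×400 (CD)
  93 contains 1×90 (XC)
  3 contains 3×1 (III)

CDXCIII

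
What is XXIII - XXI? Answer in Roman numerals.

XXIII = 23
XXI = 21
23 - 21 = 2

II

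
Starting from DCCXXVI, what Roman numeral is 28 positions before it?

DCCXXVI = 726
726 - 28 = 698

DCXCVIII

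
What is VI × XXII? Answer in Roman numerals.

VI = 6
XXII = 22
6 × 22 = 132

CXXXII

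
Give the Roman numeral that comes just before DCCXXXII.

DCCXXXII = 732, so the previous integer is 732 - 1 = 731

DCCXXXI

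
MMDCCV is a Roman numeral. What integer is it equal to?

MMDCCV: M=1000, M=1000, D=500, C=100, C=100, V=5
1000 + 1000 + 500 + 100 + 100 + 5 = 2705

2705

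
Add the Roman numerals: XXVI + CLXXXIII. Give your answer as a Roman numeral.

XXVI = 26
CLXXXIII = 183
26 + 183 = 209

CCIX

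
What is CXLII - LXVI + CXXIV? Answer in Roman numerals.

CXLII = 142, LXVI = 66, CXXIV = 124
142 - 66 = 76
76 + 124 = 200

CC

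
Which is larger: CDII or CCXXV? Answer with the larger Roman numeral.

CDII = 402
CCXXV = 225
402 is larger

CDII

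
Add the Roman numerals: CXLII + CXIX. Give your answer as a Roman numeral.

CXLII = 142
CXIX = 119
142 + 119 = 261

CCLXI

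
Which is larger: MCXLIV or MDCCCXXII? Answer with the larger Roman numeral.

MCXLIV = 1144
MDCCCXXII = 1822
1822 is larger

MDCCCXXII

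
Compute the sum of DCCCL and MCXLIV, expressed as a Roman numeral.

DCCCL = 850
MCXLIV = 1144
850 + 1144 = 1994

MCMXCIV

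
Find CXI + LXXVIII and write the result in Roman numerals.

CXI = 111
LXXVIII = 78
111 + 78 = 189

CLXXXIX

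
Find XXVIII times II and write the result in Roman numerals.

XXVIII = 28
II = 2
28 × 2 = 56

LVI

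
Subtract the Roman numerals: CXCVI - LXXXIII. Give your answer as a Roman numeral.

CXCVI = 196
LXXXIII = 83
196 - 83 = 113

CXIII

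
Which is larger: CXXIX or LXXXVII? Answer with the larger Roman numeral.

CXXIX = 129
LXXXVII = 87
129 is larger

CXXIX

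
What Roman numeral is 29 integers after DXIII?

DXIII = 513
513 + 29 = 542

DXLII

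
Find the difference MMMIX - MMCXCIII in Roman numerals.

MMMIX = 3009
MMCXCIII = 2193
3009 - 2193 = 816

DCCCXVI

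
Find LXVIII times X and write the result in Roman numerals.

LXVIII = 68
X = 10
68 × 10 = 680

DCLXXX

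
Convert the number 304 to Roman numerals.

Convert 304 to Roman numerals:
  304 contains 3×100 (CCC)
  4 contains 1×4 (IV)

CCCIV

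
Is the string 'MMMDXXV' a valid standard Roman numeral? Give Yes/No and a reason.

'MMMDXXV': Check the rules: uses only the symbols I, V, X, L, C, D, M; no symbol is repeated more than three times in a row; V, L and D each appear at most once; no smaller symbol precedes a larger one (values never increase from left to right). Value: M (1000) + M (1000) + M (1000) + D (500) + X (10) + X (10) + V (5) = 3525. So it is a valid standard Roman numeral.

Yes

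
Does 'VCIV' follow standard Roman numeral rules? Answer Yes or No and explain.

'VCIV': V should not appear more than once

No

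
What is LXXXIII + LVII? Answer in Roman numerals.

LXXXIII = 83
LVII = 57
83 + 57 = 140

CXL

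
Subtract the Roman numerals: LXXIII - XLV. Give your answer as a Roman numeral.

LXXIII = 73
XLV = 45
73 - 45 = 28

XXVIII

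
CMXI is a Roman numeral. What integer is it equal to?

CMXI: CM=900, X=10, I=1
900 + 10 + 1 = 911

911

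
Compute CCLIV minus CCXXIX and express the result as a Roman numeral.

CCLIV = 254
CCXXIX = 229
254 - 229 = 25

XXV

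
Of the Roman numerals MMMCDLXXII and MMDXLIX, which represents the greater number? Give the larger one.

MMMCDLXXII = 3472
MMDXLIX = 2549
3472 is larger

MMMCDLXXII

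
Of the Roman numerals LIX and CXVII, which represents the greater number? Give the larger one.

LIX = 59
CXVII = 117
117 is larger

CXVII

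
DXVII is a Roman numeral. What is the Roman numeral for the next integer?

DXVII = 517, so the next integer is 517 + 1 = 518

DXVIII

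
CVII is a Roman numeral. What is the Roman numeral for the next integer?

CVII = 107, so the next integer is 107 + 1 = 108

CVIII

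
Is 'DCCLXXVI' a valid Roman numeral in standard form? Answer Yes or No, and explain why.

'DCCLXXVI': Check the rules: uses only the symbols I, V, X, L, C, D, M; no symbol is repeated more than three times in a row; V, L and D each appear at most once; no smaller symbol precedes a larger one (values never increase from left to right). Value: D (500) + C (100) + C (100) + L (50) + X (10) + X (10) + V (5) + I (1) = 776. So it is a valid standard Roman numeral.

Yes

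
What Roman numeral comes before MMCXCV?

MMCXCV = 2195, so the previous integer is 2195 - 1 = 2194

MMCXCIV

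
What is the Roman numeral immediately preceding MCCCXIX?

MCCCXIX = 1319; previous is 1318

MCCCXVIII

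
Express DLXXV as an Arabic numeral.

DLXXV: D=500, L=50, X=10, X=10, V=5
500 + 50 + 10 + 10 + 5 = 575

575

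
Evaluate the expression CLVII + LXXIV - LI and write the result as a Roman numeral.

CLVII = 157, LXXIV = 74, LI = 51
157 + 74 = 231
231 - 51 = 180

CLXXX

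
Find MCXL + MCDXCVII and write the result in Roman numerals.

MCXL = 1140
MCDXCVII = 1497
1140 + 1497 = 2637

MMDCXXXVII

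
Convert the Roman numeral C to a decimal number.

C: C=100

100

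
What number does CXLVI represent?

CXLVI: C=100, XL=40, V=5, I=1
100 + 40 + 5 + 1 = 146

146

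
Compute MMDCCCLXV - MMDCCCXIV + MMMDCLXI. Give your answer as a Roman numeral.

MMDCCCLXV = 2865, MMDCCCXIV = 2814, MMMDCLXI = 3661
2865 - 2814 = 51
51 + 3661 = 3712

MMMDCCXII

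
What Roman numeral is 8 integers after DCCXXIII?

DCCXXIII = 723
723 + 8 = 731

DCCXXXI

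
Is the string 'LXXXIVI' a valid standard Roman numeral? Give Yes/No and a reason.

'LXXXIVI': I cannot come right after the subtractive pair IV: once I is subtracted in IV, the next symbol must be smaller than I

No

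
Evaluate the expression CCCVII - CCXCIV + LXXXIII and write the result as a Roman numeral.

CCCVII = 307, CCXCIV = 294, LXXXIII = 83
307 - 294 = 13
13 + 83 = 96

XCVI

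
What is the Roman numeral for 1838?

Convert 1838 to Roman numerals:
  1838 contains 1×1000 (M)
  838 contains 1×500 (D)
  338 contains 3×100 (CCC)
  38 contains 3×10 (XXX)
  8 contains 1×5 (V)
  3 contains 3×1 (III)

MDCCCXXXVIII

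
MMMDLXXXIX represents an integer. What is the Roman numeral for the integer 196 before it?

MMMDLXXXIX = 3589
3589 - 196 = 3393

MMMCCCXCIII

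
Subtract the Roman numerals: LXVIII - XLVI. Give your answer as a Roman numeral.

LXVIII = 68
XLVI = 46
68 - 46 = 22

XXII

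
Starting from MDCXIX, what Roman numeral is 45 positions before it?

MDCXIX = 1619
1619 - 45 = 1574

MDLXXIV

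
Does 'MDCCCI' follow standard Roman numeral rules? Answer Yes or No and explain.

'MDCCCI': Check the rules: uses only the symbols I, V, X, L, C, D, M; no symbol is repeated more than three times in a row; V, L and D each appear at most once; no smaller symbol precedes a larger one (values never increase from left to right). Value: M (1000) + D (500) + C (100) + C (100) + C (100) + I (1) = 1801. So it is a valid standard Roman numeral.

Yes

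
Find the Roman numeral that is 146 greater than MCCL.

MCCL = 1250
1250 + 146 = 1396

MCCCXCVI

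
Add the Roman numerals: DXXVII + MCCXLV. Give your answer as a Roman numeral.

DXXVII = 527
MCCXLV = 1245
527 + 1245 = 1772

MDCCLXXII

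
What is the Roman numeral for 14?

Convert 14 to Roman numerals:
  14 contains 1×10 (X)
  4 contains 1×4 (IV)

XIV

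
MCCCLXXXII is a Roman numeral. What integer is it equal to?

MCCCLXXXII: M=1000, C=100, C=100, C=100, L=50, X=10, X=10, X=10, I=1, I=1
1000 + 100 + 100 + 100 + 50 + 10 + 10 + 10 + 1 + 1 = 1382

1382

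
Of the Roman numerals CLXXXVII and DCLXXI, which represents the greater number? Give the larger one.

CLXXXVII = 187
DCLXXI = 671
671 is larger

DCLXXI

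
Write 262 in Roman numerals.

Convert 262 to Roman numerals:
  262 contains 2×100 (CC)
  62 contains 1×50 (L)
  12 contains 1×10 (X)
  2 contains 2×1 (II)

CCLXII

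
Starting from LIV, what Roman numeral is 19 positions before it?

LIV = 54
54 - 19 = 35

XXXV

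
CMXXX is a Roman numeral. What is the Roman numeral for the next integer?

CMXXX = 930, so the next integer is 930 + 1 = 931

CMXXXI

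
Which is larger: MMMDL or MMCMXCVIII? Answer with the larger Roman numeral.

MMMDL = 3550
MMCMXCVIII = 2998
3550 is larger

MMMDL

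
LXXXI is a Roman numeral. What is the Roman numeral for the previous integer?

LXXXI = 81, so the previous integer is 81 - 1 = 80

LXXX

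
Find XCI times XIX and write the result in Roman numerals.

XCI = 91
XIX = 19
91 × 19 = 1729

MDCCXXIX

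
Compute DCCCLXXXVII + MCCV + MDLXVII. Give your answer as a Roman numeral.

DCCCLXXXVII = 887, MCCV = 1205, MDLXVII = 1567
887 + 1205 = 2092
2092 + 1567 = 3659

MMMDCLIX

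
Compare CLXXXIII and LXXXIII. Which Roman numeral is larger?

CLXXXIII = 183
LXXXIII = 83
183 is larger

CLXXXIII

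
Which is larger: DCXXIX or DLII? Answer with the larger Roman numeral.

DCXXIX = 629
DLII = 552
629 is larger

DCXXIX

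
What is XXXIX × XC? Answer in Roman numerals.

XXXIX = 39
XC = 90
39 × 90 = 3510

MMMDX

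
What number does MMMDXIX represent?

MMMDXIX: M=1000, M=1000, M=1000, D=500, X=10, IX=9
1000 + 1000 + 1000 + 500 + 10 + 9 = 3519

3519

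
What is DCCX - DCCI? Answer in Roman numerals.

DCCX = 710
DCCI = 701
710 - 701 = 9

IX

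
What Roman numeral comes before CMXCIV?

CMXCIV = 994; previous is 993

CMXCIII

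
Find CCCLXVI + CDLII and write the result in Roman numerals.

CCCLXVI = 366
CDLII = 452
366 + 452 = 818

DCCCXVIII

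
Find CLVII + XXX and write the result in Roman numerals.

CLVII = 157
XXX = 30
157 + 30 = 187

CLXXXVII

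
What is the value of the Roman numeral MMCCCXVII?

MMCCCXVII: M=1000, M=1000, C=100, C=100, C=100, X=10, V=5, I=1, I=1
1000 + 1000 + 100 + 100 + 100 + 10 + 5 + 1 + 1 = 2317

2317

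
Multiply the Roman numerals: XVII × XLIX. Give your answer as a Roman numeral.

XVII = 17
XLIX = 49
17 × 49 = 833

DCCCXXXIII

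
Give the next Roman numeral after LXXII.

LXXII = 72; next is 73

LXXIII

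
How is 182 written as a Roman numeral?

Convert 182 to Roman numerals:
  182 contains 1×100 (C)
  82 contains 1×50 (L)
  32 contains 3×10 (XXX)
  2 contains 2×1 (II)

CLXXXII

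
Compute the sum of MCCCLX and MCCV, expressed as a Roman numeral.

MCCCLX = 1360
MCCV = 1205
1360 + 1205 = 2565

MMDLXV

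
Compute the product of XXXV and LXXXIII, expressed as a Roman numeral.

XXXV = 35
LXXXIII = 83
35 × 83 = 2905

MMCMV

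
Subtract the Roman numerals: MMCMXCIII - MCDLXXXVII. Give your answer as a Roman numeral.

MMCMXCIII = 2993
MCDLXXXVII = 1487
2993 - 1487 = 1506

MDVI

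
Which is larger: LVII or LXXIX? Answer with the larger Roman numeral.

LVII = 57
LXXIX = 79
79 is larger

LXXIX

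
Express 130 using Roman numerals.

Convert 130 to Roman numerals:
  130 contains 1×100 (C)
  30 contains 3×10 (XXX)

CXXX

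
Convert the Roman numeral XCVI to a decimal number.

XCVI: XC=90, V=5, I=1
90 + 5 + 1 = 96

96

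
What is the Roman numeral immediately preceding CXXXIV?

CXXXIV = 134, so the previous integer is 134 - 1 = 133

CXXXIII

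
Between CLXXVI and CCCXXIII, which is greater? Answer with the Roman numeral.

CLXXVI = 176
CCCXXIII = 323
323 is larger

CCCXXIII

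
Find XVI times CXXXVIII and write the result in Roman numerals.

XVI = 16
CXXXVIII = 138
16 × 138 = 2208

MMCCVIII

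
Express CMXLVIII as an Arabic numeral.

CMXLVIII: CM=900, XL=40, V=5, I=1, I=1, I=1
900 + 40 + 5 + 1 + 1 + 1 = 948

948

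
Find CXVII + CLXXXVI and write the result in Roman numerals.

CXVII = 117
CLXXXVI = 186
117 + 186 = 303

CCCIII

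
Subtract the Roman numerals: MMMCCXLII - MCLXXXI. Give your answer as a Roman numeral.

MMMCCXLII = 3242
MCLXXXI = 1181
3242 - 1181 = 2061

MMLXI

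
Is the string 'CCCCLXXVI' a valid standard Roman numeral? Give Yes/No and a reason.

'CCCCLXXVI': More than 3 consecutive C's

No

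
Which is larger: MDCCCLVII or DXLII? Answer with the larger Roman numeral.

MDCCCLVII = 1857
DXLII = 542
1857 is larger

MDCCCLVII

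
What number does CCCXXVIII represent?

CCCXXVIII: C=100, C=100, C=100, X=10, X=10, V=5, I=1, I=1, I=1
100 + 100 + 100 + 10 + 10 + 5 + 1 + 1 + 1 = 328

328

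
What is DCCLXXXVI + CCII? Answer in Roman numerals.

DCCLXXXVI = 786
CCII = 202
786 + 202 = 988

CMLXXXVIII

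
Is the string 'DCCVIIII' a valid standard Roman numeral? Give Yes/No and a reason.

'DCCVIIII': More than 3 consecutive I's

No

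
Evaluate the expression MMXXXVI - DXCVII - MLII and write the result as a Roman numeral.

MMXXXVI = 2036, DXCVII = 597, MLII = 1052
2036 - 597 = 1439
1439 - 1052 = 387

CCCLXXXVII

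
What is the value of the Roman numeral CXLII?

CXLII: C=100, XL=40, I=1, I=1
100 + 40 + 1 + 1 = 142

142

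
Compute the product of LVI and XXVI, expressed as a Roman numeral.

LVI = 56
XXVI = 26
56 × 26 = 1456

MCDLVI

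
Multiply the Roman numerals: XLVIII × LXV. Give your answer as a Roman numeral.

XLVIII = 48
LXV = 65
48 × 65 = 3120

MMMCXX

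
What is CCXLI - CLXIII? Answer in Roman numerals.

CCXLI = 241
CLXIII = 163
241 - 163 = 78

LXXVIII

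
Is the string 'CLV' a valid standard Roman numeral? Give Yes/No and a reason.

'CLV': Check the rules: uses only the symbols I, V, X, L, C, D, M; no symbol is repeated more than three times in a row; V, L and D each appear at most once; no smaller symbol precedes a larger one (values never increase from left to right). Value: C (100) + L (50) + V (5) = 155. So it is a valid standard Roman numeral.

Yes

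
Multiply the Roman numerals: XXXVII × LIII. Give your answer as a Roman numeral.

XXXVII = 37
LIII = 53
37 × 53 = 1961

MCMLXI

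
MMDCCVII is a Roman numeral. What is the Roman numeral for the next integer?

MMDCCVII = 2707, so the next integer is 2707 + 1 = 2708

MMDCCVIII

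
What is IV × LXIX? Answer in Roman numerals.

IV = 4
LXIX = 69
4 × 69 = 276

CCLXXVI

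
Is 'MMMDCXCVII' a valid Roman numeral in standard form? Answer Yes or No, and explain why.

'MMMDCXCVII': Check the rules: uses only the symbols I, V, X, L, C, D, M; no symbol is repeated more than three times in a row; V, L and D each appear at most once; the only place a smaller symbol precedes a larger one is the allowed subtractive pair XC, the symbol right after such a pair (if any) is smaller than the pair's first symbol, and otherwise the values never increase from left to right. Value: M (1000) + M (1000) + M (1000) + D (500) + C (100) + XC (90) + V (5) + I (1) + I (1) = 3697. So it is a valid standard Roman numeral.

Yes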